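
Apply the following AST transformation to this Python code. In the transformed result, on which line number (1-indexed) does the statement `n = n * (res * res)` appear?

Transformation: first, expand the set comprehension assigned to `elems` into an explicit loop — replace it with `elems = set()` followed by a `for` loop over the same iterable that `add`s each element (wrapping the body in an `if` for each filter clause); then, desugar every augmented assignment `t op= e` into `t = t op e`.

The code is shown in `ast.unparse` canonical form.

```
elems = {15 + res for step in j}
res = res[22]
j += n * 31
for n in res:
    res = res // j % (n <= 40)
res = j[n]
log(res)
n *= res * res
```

Transformed code:
elems = set()
for step in j:
    elems.add(15 + res)
res = res[22]
j = j + n * 31
for n in res:
    res = res // j % (n <= 40)
res = j[n]
log(res)
n = n * (res * res)

10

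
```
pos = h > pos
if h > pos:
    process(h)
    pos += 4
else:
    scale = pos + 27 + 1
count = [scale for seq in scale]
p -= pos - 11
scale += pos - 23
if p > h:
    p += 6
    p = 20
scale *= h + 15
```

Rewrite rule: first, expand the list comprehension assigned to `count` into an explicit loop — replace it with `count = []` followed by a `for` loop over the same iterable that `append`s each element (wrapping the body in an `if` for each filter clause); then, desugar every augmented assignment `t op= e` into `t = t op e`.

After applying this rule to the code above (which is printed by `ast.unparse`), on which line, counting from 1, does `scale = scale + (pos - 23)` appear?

Transformed code:
pos = h > pos
if h > pos:
    process(h)
    pos = pos + 4
else:
    scale = pos + 27 + 1
count = []
for seq in scale:
    count.append(scale)
p = p - (pos - 11)
scale = scale + (pos - 23)
if p > h:
    p = p + 6
    p = 20
scale = scale * (h + 15)

11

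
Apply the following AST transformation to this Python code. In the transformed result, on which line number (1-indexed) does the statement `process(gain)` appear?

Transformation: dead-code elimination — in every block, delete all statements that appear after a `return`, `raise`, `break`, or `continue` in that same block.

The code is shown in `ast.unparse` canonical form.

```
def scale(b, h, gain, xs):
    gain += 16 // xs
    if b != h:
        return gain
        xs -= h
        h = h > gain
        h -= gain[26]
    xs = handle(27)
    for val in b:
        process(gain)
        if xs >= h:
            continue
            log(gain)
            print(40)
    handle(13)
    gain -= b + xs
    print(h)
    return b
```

7

Transformed code:
def scale(b, h, gain, xs):
    gain += 16 // xs
    if b != h:
        return gain
    xs = handle(27)
    for val in b:
        process(gain)
        if xs >= h:
            continue
    handle(13)
    gain -= b + xs
    print(h)
    return b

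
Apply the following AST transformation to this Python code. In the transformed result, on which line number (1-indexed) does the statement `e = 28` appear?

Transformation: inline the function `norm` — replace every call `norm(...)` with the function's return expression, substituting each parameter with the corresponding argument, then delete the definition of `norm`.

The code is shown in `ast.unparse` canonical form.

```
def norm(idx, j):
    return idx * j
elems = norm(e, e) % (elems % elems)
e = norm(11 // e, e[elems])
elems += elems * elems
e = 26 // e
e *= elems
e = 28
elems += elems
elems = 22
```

6

Transformed code:
elems = e * e % (elems % elems)
e = 11 // e * e[elems]
elems += elems * elems
e = 26 // e
e *= elems
e = 28
elems += elems
elems = 22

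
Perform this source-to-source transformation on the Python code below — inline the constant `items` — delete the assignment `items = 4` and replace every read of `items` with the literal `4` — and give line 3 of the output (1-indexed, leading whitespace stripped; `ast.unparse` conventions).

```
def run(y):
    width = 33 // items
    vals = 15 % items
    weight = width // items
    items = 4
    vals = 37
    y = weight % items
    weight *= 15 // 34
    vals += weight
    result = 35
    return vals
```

Transformed code:
def run(y):
    width = 33 // 4
    vals = 15 % 4
    weight = width // 4
    vals = 37
    y = weight % 4
    weight *= 15 // 34
    vals += weight
    result = 35
    return vals

vals = 15 % 4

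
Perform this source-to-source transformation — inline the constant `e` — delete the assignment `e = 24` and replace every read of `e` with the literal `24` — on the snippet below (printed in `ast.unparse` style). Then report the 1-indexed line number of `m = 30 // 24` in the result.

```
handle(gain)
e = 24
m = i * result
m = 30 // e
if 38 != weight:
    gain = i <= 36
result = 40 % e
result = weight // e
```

3

Transformed code:
handle(gain)
m = i * result
m = 30 // 24
if 38 != weight:
    gain = i <= 36
result = 40 % 24
result = weight // 24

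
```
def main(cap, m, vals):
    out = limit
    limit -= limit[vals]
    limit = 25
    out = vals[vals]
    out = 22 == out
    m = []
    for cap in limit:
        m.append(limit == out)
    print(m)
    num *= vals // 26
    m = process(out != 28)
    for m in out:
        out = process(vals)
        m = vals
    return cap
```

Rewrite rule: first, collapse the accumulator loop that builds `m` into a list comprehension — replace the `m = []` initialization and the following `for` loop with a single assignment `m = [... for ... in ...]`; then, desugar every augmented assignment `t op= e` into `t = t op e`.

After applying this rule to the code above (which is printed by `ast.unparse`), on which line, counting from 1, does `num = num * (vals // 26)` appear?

Transformed code:
def main(cap, m, vals):
    out = limit
    limit = limit - limit[vals]
    limit = 25
    out = vals[vals]
    out = 22 == out
    m = [limit == out for cap in limit]
    print(m)
    num = num * (vals // 26)
    m = process(out != 28)
    for m in out:
        out = process(vals)
        m = vals
    return cap

9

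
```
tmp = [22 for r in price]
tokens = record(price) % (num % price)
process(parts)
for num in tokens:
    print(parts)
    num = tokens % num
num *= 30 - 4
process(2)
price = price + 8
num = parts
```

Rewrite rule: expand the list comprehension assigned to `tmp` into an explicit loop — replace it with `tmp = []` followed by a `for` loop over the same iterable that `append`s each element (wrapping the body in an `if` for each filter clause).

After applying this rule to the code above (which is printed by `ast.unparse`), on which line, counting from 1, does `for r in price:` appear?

2

Transformed code:
tmp = []
for r in price:
    tmp.append(22)
tokens = record(price) % (num % price)
process(parts)
for num in tokens:
    print(parts)
    num = tokens % num
num *= 30 - 4
process(2)
price = price + 8
num = parts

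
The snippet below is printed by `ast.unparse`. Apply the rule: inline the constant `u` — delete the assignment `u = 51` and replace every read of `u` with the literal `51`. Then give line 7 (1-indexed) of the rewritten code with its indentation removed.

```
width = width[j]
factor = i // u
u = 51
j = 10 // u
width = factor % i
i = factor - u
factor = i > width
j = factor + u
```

Transformed code:
width = width[j]
factor = i // 51
j = 10 // 51
width = factor % i
i = factor - 51
factor = i > width
j = factor + 51

j = factor + 51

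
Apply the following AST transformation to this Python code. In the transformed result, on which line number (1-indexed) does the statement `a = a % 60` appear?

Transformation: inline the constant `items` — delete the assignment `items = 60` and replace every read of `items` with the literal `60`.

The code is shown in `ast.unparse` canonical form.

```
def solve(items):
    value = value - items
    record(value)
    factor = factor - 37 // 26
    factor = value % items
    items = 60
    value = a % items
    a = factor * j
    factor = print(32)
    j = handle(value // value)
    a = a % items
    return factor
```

Transformed code:
def solve(items):
    value = value - 60
    record(value)
    factor = factor - 37 // 26
    factor = value % 60
    value = a % 60
    a = factor * j
    factor = print(32)
    j = handle(value // value)
    a = a % 60
    return factor

10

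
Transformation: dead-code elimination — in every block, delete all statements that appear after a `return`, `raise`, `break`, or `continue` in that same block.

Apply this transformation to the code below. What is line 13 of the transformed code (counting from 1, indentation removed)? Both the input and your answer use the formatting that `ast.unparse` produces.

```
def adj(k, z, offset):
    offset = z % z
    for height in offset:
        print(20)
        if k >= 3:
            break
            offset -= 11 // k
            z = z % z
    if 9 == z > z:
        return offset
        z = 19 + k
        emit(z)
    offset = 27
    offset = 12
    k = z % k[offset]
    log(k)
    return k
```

return k

Transformed code:
def adj(k, z, offset):
    offset = z % z
    for height in offset:
        print(20)
        if k >= 3:
            break
    if 9 == z > z:
        return offset
    offset = 27
    offset = 12
    k = z % k[offset]
    log(k)
    return k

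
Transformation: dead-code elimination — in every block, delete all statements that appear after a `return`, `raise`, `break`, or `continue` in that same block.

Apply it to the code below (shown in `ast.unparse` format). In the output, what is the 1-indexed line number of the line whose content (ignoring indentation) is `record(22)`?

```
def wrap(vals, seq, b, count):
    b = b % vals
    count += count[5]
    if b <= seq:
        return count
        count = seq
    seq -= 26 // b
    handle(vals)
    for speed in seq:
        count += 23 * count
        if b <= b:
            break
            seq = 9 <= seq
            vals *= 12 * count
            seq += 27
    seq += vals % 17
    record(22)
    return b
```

13

Transformed code:
def wrap(vals, seq, b, count):
    b = b % vals
    count += count[5]
    if b <= seq:
        return count
    seq -= 26 // b
    handle(vals)
    for speed in seq:
        count += 23 * count
        if b <= b:
            break
    seq += vals % 17
    record(22)
    return b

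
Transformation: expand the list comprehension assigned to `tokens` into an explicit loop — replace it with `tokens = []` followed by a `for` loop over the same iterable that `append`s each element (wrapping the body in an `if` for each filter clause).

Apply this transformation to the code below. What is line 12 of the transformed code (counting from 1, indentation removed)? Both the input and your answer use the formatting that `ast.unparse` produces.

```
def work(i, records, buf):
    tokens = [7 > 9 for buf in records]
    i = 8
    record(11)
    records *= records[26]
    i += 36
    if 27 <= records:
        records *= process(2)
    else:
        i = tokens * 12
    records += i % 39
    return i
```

i = tokens * 12

Transformed code:
def work(i, records, buf):
    tokens = []
    for buf in records:
        tokens.append(7 > 9)
    i = 8
    record(11)
    records *= records[26]
    i += 36
    if 27 <= records:
        records *= process(2)
    else:
        i = tokens * 12
    records += i % 39
    return i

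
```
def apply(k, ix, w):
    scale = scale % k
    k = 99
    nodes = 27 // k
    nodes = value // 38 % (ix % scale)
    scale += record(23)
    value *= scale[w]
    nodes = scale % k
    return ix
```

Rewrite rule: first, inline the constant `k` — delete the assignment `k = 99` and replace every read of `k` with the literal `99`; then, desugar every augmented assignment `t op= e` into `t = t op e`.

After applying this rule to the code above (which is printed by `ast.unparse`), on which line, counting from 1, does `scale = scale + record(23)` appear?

Transformed code:
def apply(k, ix, w):
    scale = scale % 99
    nodes = 27 // 99
    nodes = value // 38 % (ix % scale)
    scale = scale + record(23)
    value = value * scale[w]
    nodes = scale % 99
    return ix

5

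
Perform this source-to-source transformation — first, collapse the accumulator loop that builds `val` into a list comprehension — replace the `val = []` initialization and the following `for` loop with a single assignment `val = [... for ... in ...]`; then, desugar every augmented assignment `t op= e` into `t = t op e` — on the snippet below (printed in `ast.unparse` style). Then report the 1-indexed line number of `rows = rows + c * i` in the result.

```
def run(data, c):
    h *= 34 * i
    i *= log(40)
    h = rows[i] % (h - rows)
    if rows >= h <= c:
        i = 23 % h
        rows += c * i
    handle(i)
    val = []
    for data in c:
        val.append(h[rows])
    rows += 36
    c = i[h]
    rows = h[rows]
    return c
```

Transformed code:
def run(data, c):
    h = h * (34 * i)
    i = i * log(40)
    h = rows[i] % (h - rows)
    if rows >= h <= c:
        i = 23 % h
        rows = rows + c * i
    handle(i)
    val = [h[rows] for data in c]
    rows = rows + 36
    c = i[h]
    rows = h[rows]
    return c

7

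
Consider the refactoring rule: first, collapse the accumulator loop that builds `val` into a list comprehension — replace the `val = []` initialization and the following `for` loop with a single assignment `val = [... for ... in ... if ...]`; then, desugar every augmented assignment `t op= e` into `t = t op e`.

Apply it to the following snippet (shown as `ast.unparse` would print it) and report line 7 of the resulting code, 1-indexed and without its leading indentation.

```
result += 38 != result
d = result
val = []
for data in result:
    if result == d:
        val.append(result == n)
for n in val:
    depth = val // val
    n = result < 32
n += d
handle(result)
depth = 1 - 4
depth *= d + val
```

Transformed code:
result = result + (38 != result)
d = result
val = [result == n for data in result if result == d]
for n in val:
    depth = val // val
    n = result < 32
n = n + d
handle(result)
depth = 1 - 4
depth = depth * (d + val)

n = n + d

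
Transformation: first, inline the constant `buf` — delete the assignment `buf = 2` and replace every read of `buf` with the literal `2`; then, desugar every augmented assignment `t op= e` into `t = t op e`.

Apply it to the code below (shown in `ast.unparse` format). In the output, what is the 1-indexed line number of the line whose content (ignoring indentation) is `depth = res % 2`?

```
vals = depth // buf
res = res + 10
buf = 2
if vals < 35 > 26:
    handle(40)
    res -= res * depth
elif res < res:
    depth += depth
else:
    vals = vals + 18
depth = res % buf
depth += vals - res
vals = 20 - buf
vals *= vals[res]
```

10

Transformed code:
vals = depth // 2
res = res + 10
if vals < 35 > 26:
    handle(40)
    res = res - res * depth
elif res < res:
    depth = depth + depth
else:
    vals = vals + 18
depth = res % 2
depth = depth + (vals - res)
vals = 20 - 2
vals = vals * vals[res]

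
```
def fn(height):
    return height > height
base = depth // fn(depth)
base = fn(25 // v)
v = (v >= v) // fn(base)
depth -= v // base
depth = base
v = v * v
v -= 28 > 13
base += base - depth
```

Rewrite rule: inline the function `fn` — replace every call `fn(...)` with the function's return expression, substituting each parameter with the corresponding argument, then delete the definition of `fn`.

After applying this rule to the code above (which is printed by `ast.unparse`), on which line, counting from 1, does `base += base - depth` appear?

Transformed code:
base = depth // (depth > depth)
base = 25 // v > 25 // v
v = (v >= v) // (base > base)
depth -= v // base
depth = base
v = v * v
v -= 28 > 13
base += base - depth

8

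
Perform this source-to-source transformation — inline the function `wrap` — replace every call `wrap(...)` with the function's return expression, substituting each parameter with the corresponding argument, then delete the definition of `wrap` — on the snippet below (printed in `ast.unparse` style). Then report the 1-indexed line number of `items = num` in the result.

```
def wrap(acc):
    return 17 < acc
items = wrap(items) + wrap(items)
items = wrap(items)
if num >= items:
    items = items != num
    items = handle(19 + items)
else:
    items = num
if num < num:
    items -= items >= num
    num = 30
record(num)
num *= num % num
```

Transformed code:
items = (17 < items) + (17 < items)
items = 17 < items
if num >= items:
    items = items != num
    items = handle(19 + items)
else:
    items = num
if num < num:
    items -= items >= num
    num = 30
record(num)
num *= num % num

7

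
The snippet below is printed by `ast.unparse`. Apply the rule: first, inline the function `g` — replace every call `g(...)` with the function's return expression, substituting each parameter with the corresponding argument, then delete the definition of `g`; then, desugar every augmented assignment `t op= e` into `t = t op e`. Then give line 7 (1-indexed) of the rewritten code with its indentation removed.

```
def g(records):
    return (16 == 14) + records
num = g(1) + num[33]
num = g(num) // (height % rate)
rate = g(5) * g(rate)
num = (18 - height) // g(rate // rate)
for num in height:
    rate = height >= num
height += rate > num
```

Transformed code:
num = (16 == 14) + 1 + num[33]
num = ((16 == 14) + num) // (height % rate)
rate = ((16 == 14) + 5) * ((16 == 14) + rate)
num = (18 - height) // ((16 == 14) + rate // rate)
for num in height:
    rate = height >= num
height = height + (rate > num)

height = height + (rate > num)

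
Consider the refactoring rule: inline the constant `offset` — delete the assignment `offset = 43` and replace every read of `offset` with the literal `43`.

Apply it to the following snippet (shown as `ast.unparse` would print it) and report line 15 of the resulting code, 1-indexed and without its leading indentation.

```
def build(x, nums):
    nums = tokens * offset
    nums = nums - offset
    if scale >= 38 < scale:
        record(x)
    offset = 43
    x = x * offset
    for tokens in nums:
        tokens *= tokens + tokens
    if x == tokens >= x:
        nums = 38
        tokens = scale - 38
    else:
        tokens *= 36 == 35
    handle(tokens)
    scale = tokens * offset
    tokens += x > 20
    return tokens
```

scale = tokens * 43

Transformed code:
def build(x, nums):
    nums = tokens * 43
    nums = nums - 43
    if scale >= 38 < scale:
        record(x)
    x = x * 43
    for tokens in nums:
        tokens *= tokens + tokens
    if x == tokens >= x:
        nums = 38
        tokens = scale - 38
    else:
        tokens *= 36 == 35
    handle(tokens)
    scale = tokens * 43
    tokens += x > 20
    return tokens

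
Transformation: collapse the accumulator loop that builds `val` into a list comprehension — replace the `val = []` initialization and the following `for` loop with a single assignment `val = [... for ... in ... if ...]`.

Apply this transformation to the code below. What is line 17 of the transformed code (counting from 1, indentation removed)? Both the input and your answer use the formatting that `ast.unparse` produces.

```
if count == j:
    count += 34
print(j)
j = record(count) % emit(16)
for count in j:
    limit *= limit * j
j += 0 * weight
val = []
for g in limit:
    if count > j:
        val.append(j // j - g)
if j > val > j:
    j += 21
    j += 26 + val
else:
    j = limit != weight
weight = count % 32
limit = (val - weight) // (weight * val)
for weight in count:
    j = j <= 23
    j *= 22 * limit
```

Transformed code:
if count == j:
    count += 34
print(j)
j = record(count) % emit(16)
for count in j:
    limit *= limit * j
j += 0 * weight
val = [j // j - g for g in limit if count > j]
if j > val > j:
    j += 21
    j += 26 + val
else:
    j = limit != weight
weight = count % 32
limit = (val - weight) // (weight * val)
for weight in count:
    j = j <= 23
    j *= 22 * limit

j = j <= 23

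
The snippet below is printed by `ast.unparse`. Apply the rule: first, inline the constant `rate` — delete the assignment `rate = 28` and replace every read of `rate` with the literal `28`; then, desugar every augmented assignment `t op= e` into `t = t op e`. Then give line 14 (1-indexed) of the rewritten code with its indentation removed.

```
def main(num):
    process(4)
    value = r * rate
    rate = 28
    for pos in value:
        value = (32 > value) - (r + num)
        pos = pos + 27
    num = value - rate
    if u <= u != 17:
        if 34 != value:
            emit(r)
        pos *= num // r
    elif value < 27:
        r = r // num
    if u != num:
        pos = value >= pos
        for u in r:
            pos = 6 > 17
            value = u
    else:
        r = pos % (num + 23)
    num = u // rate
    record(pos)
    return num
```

if u != num:

Transformed code:
def main(num):
    process(4)
    value = r * 28
    for pos in value:
        value = (32 > value) - (r + num)
        pos = pos + 27
    num = value - 28
    if u <= u != 17:
        if 34 != value:
            emit(r)
        pos = pos * (num // r)
    elif value < 27:
        r = r // num
    if u != num:
        pos = value >= pos
        for u in r:
            pos = 6 > 17
            value = u
    else:
        r = pos % (num + 23)
    num = u // 28
    record(pos)
    return num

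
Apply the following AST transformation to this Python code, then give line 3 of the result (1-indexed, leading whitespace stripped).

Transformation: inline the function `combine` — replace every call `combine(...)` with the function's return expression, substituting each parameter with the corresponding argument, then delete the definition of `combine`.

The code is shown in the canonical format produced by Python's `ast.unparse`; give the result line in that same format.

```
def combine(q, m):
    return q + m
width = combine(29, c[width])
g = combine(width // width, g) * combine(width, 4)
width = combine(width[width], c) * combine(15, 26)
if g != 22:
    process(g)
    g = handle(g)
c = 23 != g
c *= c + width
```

width = (width[width] + c) * (15 + 26)

Transformed code:
width = 29 + c[width]
g = (width // width + g) * (width + 4)
width = (width[width] + c) * (15 + 26)
if g != 22:
    process(g)
    g = handle(g)
c = 23 != g
c *= c + width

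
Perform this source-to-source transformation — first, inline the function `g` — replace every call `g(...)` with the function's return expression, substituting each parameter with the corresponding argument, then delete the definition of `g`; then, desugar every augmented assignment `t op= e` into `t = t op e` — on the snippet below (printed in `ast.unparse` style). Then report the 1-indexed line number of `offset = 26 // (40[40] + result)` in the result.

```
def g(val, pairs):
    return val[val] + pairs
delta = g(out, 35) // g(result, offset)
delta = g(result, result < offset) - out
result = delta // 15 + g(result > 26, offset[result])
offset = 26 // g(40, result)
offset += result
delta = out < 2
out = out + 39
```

4

Transformed code:
delta = (out[out] + 35) // (result[result] + offset)
delta = result[result] + (result < offset) - out
result = delta // 15 + ((result > 26)[result > 26] + offset[result])
offset = 26 // (40[40] + result)
offset = offset + result
delta = out < 2
out = out + 39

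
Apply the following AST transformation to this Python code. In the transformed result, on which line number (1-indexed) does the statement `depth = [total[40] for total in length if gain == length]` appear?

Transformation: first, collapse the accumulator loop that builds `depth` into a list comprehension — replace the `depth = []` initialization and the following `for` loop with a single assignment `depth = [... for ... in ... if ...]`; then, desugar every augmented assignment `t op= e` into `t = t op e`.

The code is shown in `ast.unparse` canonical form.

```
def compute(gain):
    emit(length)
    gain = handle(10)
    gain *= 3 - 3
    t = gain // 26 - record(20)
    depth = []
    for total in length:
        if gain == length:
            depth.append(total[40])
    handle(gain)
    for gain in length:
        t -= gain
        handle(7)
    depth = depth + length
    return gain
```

6

Transformed code:
def compute(gain):
    emit(length)
    gain = handle(10)
    gain = gain * (3 - 3)
    t = gain // 26 - record(20)
    depth = [total[40] for total in length if gain == length]
    handle(gain)
    for gain in length:
        t = t - gain
        handle(7)
    depth = depth + length
    return gain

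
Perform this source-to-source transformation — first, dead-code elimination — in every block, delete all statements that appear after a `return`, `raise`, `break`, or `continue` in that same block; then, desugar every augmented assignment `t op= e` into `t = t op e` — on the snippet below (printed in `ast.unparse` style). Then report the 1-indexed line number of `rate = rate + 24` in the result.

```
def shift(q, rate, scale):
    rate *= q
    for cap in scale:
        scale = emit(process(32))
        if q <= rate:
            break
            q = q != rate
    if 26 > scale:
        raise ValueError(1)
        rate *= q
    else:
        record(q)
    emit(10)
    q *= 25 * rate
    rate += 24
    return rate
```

13

Transformed code:
def shift(q, rate, scale):
    rate = rate * q
    for cap in scale:
        scale = emit(process(32))
        if q <= rate:
            break
    if 26 > scale:
        raise ValueError(1)
    else:
        record(q)
    emit(10)
    q = q * (25 * rate)
    rate = rate + 24
    return rate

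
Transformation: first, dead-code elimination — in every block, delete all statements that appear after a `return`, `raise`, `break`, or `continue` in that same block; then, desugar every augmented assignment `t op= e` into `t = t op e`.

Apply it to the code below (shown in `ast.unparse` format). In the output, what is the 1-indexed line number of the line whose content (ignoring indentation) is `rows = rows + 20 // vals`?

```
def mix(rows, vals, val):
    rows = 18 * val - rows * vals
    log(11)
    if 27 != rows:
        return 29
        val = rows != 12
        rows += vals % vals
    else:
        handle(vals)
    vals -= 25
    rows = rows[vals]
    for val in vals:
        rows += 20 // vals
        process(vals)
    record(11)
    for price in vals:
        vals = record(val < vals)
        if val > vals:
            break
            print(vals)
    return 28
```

11

Transformed code:
def mix(rows, vals, val):
    rows = 18 * val - rows * vals
    log(11)
    if 27 != rows:
        return 29
    else:
        handle(vals)
    vals = vals - 25
    rows = rows[vals]
    for val in vals:
        rows = rows + 20 // vals
        process(vals)
    record(11)
    for price in vals:
        vals = record(val < vals)
        if val > vals:
            break
    return 28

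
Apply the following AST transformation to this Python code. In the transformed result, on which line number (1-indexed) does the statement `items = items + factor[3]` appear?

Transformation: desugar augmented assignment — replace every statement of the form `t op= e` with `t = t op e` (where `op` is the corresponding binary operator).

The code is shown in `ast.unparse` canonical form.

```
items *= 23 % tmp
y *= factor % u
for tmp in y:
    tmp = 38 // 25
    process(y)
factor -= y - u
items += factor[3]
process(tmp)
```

Transformed code:
items = items * (23 % tmp)
y = y * (factor % u)
for tmp in y:
    tmp = 38 // 25
    process(y)
factor = factor - (y - u)
items = items + factor[3]
process(tmp)

7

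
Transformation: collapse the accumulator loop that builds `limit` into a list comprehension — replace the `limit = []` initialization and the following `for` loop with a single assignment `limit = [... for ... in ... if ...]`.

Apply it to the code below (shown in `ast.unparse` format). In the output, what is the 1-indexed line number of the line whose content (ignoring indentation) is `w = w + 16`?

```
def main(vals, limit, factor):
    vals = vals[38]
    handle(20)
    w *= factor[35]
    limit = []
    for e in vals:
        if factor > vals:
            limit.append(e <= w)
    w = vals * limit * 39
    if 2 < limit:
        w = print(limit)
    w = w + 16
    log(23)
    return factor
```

Transformed code:
def main(vals, limit, factor):
    vals = vals[38]
    handle(20)
    w *= factor[35]
    limit = [e <= w for e in vals if factor > vals]
    w = vals * limit * 39
    if 2 < limit:
        w = print(limit)
    w = w + 16
    log(23)
    return factor

9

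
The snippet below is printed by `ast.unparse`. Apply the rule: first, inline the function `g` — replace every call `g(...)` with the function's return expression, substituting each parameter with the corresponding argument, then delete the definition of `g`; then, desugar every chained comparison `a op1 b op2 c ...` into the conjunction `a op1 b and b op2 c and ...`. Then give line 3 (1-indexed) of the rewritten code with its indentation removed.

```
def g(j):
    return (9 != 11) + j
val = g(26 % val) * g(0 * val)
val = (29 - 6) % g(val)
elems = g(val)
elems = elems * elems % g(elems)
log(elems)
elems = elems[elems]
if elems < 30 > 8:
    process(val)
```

elems = (9 != 11) + val

Transformed code:
val = ((9 != 11) + 26 % val) * ((9 != 11) + 0 * val)
val = (29 - 6) % ((9 != 11) + val)
elems = (9 != 11) + val
elems = elems * elems % ((9 != 11) + elems)
log(elems)
elems = elems[elems]
if elems < 30 and 30 > 8:
    process(val)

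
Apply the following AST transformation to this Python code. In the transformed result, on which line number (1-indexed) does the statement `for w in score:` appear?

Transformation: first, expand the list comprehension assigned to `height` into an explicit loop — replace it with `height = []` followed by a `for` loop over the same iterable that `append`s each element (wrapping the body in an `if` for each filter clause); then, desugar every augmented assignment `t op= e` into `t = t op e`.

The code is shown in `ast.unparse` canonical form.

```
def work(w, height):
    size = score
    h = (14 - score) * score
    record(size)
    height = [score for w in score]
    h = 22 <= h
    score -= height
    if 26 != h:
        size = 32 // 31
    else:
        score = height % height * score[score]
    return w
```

6

Transformed code:
def work(w, height):
    size = score
    h = (14 - score) * score
    record(size)
    height = []
    for w in score:
        height.append(score)
    h = 22 <= h
    score = score - height
    if 26 != h:
        size = 32 // 31
    else:
        score = height % height * score[score]
    return w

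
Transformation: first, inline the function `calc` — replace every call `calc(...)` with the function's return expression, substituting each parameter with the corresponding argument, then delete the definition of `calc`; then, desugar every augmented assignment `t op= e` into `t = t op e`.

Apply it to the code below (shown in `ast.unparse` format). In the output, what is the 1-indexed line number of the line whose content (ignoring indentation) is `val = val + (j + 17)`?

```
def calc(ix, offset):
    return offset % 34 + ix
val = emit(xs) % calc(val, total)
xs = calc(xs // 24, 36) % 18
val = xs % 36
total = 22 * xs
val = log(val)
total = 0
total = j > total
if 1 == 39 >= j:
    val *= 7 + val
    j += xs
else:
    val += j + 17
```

12

Transformed code:
val = emit(xs) % (total % 34 + val)
xs = (36 % 34 + xs // 24) % 18
val = xs % 36
total = 22 * xs
val = log(val)
total = 0
total = j > total
if 1 == 39 >= j:
    val = val * (7 + val)
    j = j + xs
else:
    val = val + (j + 17)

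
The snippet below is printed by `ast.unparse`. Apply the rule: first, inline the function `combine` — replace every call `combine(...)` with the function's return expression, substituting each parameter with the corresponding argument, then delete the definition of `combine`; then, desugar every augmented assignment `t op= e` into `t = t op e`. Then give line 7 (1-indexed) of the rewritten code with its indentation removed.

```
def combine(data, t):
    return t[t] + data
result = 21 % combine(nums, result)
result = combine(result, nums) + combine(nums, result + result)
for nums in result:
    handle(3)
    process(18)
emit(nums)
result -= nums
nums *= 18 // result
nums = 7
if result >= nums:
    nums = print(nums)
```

result = result - nums

Transformed code:
result = 21 % (result[result] + nums)
result = nums[nums] + result + ((result + result)[result + result] + nums)
for nums in result:
    handle(3)
    process(18)
emit(nums)
result = result - nums
nums = nums * (18 // result)
nums = 7
if result >= nums:
    nums = print(nums)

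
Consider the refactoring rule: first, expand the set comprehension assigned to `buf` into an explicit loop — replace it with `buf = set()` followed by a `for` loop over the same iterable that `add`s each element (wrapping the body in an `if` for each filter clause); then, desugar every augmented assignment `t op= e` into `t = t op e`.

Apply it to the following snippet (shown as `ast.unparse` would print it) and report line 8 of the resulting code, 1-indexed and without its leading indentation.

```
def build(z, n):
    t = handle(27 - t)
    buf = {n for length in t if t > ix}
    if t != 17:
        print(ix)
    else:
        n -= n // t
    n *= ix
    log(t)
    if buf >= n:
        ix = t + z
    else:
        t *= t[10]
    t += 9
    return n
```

Transformed code:
def build(z, n):
    t = handle(27 - t)
    buf = set()
    for length in t:
        if t > ix:
            buf.add(n)
    if t != 17:
        print(ix)
    else:
        n = n - n // t
    n = n * ix
    log(t)
    if buf >= n:
        ix = t + z
    else:
        t = t * t[10]
    t = t + 9
    return n

print(ix)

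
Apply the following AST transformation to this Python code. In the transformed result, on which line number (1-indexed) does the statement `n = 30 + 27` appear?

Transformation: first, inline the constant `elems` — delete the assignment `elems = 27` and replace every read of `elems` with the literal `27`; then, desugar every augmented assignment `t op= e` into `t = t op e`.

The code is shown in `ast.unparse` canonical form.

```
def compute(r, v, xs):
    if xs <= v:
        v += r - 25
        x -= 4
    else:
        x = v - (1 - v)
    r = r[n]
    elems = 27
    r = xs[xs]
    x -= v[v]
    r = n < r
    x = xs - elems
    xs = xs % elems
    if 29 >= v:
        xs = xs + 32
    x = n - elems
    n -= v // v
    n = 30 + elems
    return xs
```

17

Transformed code:
def compute(r, v, xs):
    if xs <= v:
        v = v + (r - 25)
        x = x - 4
    else:
        x = v - (1 - v)
    r = r[n]
    r = xs[xs]
    x = x - v[v]
    r = n < r
    x = xs - 27
    xs = xs % 27
    if 29 >= v:
        xs = xs + 32
    x = n - 27
    n = n - v // v
    n = 30 + 27
    return xs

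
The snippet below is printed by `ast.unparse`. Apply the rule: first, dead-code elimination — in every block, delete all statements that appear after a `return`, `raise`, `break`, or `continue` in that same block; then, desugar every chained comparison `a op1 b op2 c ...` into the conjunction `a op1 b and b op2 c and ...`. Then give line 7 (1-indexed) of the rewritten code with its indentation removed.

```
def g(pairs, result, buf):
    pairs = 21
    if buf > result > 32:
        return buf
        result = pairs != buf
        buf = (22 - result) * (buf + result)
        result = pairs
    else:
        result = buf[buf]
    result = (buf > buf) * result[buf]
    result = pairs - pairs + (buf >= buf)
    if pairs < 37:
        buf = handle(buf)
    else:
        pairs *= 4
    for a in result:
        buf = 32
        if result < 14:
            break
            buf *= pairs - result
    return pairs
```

Transformed code:
def g(pairs, result, buf):
    pairs = 21
    if buf > result and result > 32:
        return buf
    else:
        result = buf[buf]
    result = (buf > buf) * result[buf]
    result = pairs - pairs + (buf >= buf)
    if pairs < 37:
        buf = handle(buf)
    else:
        pairs *= 4
    for a in result:
        buf = 32
        if result < 14:
            break
    return pairs

result = (buf > buf) * result[buf]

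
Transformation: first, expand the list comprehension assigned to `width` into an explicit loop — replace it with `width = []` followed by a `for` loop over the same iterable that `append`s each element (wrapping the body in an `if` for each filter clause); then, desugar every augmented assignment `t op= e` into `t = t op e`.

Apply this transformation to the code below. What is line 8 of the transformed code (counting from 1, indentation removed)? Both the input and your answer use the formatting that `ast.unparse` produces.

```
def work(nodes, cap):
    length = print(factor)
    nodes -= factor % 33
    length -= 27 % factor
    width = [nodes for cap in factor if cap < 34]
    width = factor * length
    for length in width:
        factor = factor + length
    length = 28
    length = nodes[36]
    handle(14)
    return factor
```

width.append(nodes)

Transformed code:
def work(nodes, cap):
    length = print(factor)
    nodes = nodes - factor % 33
    length = length - 27 % factor
    width = []
    for cap in factor:
        if cap < 34:
            width.append(nodes)
    width = factor * length
    for length in width:
        factor = factor + length
    length = 28
    length = nodes[36]
    handle(14)
    return factor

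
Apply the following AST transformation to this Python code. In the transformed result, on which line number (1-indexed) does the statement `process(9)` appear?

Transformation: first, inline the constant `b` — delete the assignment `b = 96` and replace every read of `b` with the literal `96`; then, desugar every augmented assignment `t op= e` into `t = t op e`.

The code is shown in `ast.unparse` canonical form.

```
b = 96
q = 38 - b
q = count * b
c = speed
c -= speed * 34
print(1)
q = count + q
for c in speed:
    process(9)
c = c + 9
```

8

Transformed code:
q = 38 - 96
q = count * 96
c = speed
c = c - speed * 34
print(1)
q = count + q
for c in speed:
    process(9)
c = c + 9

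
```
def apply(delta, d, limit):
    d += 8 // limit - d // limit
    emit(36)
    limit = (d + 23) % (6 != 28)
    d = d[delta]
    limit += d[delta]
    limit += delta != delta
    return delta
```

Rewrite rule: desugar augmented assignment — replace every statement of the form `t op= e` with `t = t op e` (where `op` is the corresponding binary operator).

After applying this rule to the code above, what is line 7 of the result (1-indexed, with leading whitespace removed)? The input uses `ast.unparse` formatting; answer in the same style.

limit = limit + (delta != delta)

Transformed code:
def apply(delta, d, limit):
    d = d + (8 // limit - d // limit)
    emit(36)
    limit = (d + 23) % (6 != 28)
    d = d[delta]
    limit = limit + d[delta]
    limit = limit + (delta != delta)
    return delta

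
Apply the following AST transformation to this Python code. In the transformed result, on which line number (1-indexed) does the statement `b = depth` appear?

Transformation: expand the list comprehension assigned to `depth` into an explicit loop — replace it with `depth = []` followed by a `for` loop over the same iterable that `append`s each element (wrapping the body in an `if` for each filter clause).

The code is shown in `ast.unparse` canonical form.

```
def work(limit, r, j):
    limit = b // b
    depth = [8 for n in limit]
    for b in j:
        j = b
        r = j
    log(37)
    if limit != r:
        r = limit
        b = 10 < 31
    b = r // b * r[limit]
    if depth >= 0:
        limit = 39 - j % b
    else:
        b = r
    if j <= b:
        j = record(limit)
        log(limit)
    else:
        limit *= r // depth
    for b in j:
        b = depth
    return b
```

Transformed code:
def work(limit, r, j):
    limit = b // b
    depth = []
    for n in limit:
        depth.append(8)
    for b in j:
        j = b
        r = j
    log(37)
    if limit != r:
        r = limit
        b = 10 < 31
    b = r // b * r[limit]
    if depth >= 0:
        limit = 39 - j % b
    else:
        b = r
    if j <= b:
        j = record(limit)
        log(limit)
    else:
        limit *= r // depth
    for b in j:
        b = depth
    return b

24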